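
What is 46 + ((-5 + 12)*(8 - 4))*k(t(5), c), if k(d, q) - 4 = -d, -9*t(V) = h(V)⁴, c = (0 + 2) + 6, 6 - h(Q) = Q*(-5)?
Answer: 25860010/9 ≈ 2.8733e+6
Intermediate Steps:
h(Q) = 6 + 5*Q (h(Q) = 6 - Q*(-5) = 6 - (-5)*Q = 6 + 5*Q)
c = 8 (c = 2 + 6 = 8)
t(V) = -(6 + 5*V)⁴/9
k(d, q) = 4 - d
46 + ((-5 + 12)*(8 - 4))*k(t(5), c) = 46 + ((-5 + 12)*(8 - 4))*(4 - (-1)*(6 + 5*5)⁴/9) = 46 + (7*4)*(4 - (-1)*(6 + 25)⁴/9) = 46 + 28*(4 - (-1)*31⁴/9) = 46 + 28*(4 - (-1)*923521/9) = 46 + 28*(4 - 1*(-923521/9)) = 46 + 28*(4 + 923521/9) = 46 + 28*(923557/9) = 46 + 25859596/9 = 25860010/9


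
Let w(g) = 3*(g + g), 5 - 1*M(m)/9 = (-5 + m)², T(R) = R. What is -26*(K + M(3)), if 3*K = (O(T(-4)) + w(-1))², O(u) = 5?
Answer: -728/3 ≈ -242.67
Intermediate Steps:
M(m) = 45 - 9*(-5 + m)²
w(g) = 6*g (w(g) = 3*(2*g) = 6*g)
K = ⅓ (K = (5 + 6*(-1))²/3 = (5 - 6)²/3 = (⅓)*(-1)² = (⅓)*1 = ⅓ ≈ 0.33333)
-26*(K + M(3)) = -26*(⅓ + (45 - 9*(-5 + 3)²)) = -26*(⅓ + (45 - 9*(-2)²)) = -26*(⅓ + (45 - 9*4)) = -26*(⅓ + (45 - 36)) = -26*(⅓ + 9) = -26*28/3 = -728/3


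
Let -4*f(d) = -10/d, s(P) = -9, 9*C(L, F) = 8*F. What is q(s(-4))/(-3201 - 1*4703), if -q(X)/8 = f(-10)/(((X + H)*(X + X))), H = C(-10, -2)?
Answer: -1/766688 ≈ -1.3043e-6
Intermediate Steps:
C(L, F) = 8*F/9 (C(L, F) = (8*F)/9 = 8*F/9)
H = -16/9 (H = (8/9)*(-2) = -16/9 ≈ -1.7778)
f(d) = 5/(2*d) (f(d) = -(-5)/(2*d) = 5/(2*d))
q(X) = 1/(X*(-16/9 + X)) (q(X) = -8*(5/2)/(-10)/((X - 16/9)*(X + X)) = -8*(5/2)*(-⅒)/((-16/9 + X)*(2*X)) = -(-2)/(2*X*(-16/9 + X)) = -(-2)*1/(2*X*(-16/9 + X)) = -(-1)/(X*(-16/9 + X)) = 1/(X*(-16/9 + X)))
q(s(-4))/(-3201 - 1*4703) = (9/(-9*(-16 + 9*(-9))))/(-3201 - 1*4703) = (9*(-⅑)/(-16 - 81))/(-3201 - 4703) = (9*(-⅑)/(-97))/(-7904) = (9*(-⅑)*(-1/97))*(-1/7904) = (1/97)*(-1/7904) = -1/766688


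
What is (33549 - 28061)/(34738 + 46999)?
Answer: 5488/81737 ≈ 0.067142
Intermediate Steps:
(33549 - 28061)/(34738 + 46999) = 5488/81737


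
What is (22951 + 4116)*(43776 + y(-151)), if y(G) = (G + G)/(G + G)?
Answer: 1184912059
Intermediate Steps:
y(G) = 1 (y(G) = (2*G)/((2*G)) = (2*G)*(1/(2*G)) = 1)
(22951 + 4116)*(43776 + y(-151)) = (22951 + 4116)*(43776 + 1) = 27067*43777 = 1184912059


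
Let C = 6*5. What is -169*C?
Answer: -5070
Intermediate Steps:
C = 30
-169*C = -169*30 = -5070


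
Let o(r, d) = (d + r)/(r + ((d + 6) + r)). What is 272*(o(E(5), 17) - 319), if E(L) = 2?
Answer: -2337568/27 ≈ -86577.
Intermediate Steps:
o(r, d) = (d + r)/(6 + d + 2*r) (o(r, d) = (d + r)/(r + ((6 + d) + r)) = (d + r)/(r + (6 + d + r)) = (d + r)/(6 + d + 2*r))
272*(o(E(5), 17) - 319) = 272*((17 + 2)/(6 + 17 + 2*2) - 319) = 272*(19/(6 + 17 + 4) - 319) = 272*(19/27 - 319) = 272*(-8594/27) = -2337568/27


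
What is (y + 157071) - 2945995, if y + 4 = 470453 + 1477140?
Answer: -841335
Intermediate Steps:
y = 1947589 (y = -4 + (470453 + 1477140) = -4 + 1947593 = 1947589)
(y + 157071) - 2945995 = (1947589 + 157071) - 2945995 = 2104660 - 2945995 = -841335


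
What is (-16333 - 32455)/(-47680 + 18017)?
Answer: 48788/29663 ≈ 1.6447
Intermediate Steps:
(-16333 - 32455)/(-47680 + 18017) = -48788/(-29663) = -48788*(-1/29663) = 48788/29663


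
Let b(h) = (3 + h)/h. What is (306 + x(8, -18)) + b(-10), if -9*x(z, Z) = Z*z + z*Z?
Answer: 3387/10 ≈ 338.70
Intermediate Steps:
x(z, Z) = -2*Z*z/9 (x(z, Z) = -(Z*z + z*Z)/9 = -(Z*z + Z*z)/9 = -2*Z*z/9)
b(h) = (3 + h)/h
(306 + x(8, -18)) + b(-10) = (306 - 2/9*(-18)*8) + (3 - 10)/(-10) = (306 + 32) - ⅒*(-7) = 338 + 7/10 = 3387/10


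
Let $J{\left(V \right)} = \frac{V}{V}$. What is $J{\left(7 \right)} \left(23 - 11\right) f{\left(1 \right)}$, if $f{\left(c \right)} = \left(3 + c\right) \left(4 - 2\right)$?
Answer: $96$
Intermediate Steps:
$f{\left(c \right)} = 6 + 2 c$ ($f{\left(c \right)} = \left(3 + c\right) 2 = 6 + 2 c$)
$J{\left(V \right)} = 1$
$J{\left(7 \right)} \left(23 - 11\right) f{\left(1 \right)} = 1 \left(23 - 11\right) \left(6 + 2 \cdot 1\right) = 1 \left(23 - 11\right) \left(6 + 2\right) = 1 \cdot 12 \cdot 8 = 12 \cdot 8 = 96$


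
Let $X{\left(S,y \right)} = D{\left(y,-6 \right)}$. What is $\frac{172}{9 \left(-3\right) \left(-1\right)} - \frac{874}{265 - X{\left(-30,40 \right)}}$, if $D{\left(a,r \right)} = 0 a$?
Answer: $\frac{21982}{7155} \approx 3.0723$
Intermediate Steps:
$D{\left(a,r \right)} = 0$
$X{\left(S,y \right)} = 0$
$\frac{172}{9 \left(-3\right) \left(-1\right)} - \frac{874}{265 - X{\left(-30,40 \right)}} = \frac{172}{9 \left(-3\right) \left(-1\right)} - \frac{874}{265 - 0} = \frac{172}{\left(-27\right) \left(-1\right)} - \frac{874}{265 + 0} = \frac{172}{27} - \frac{874}{265} = \frac{21982}{7155}$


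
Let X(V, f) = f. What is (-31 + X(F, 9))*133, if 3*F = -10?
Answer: -2926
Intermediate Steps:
F = -10/3 (F = (1/3)*(-10) = -10/3 ≈ -3.3333)
(-31 + X(F, 9))*133 = (-31 + 9)*133 = -22*133 = -2926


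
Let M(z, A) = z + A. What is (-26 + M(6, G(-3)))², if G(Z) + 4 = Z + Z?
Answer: 900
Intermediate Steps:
G(Z) = -4 + 2*Z (G(Z) = -4 + (Z + Z) = -4 + 2*Z)
M(z, A) = A + z
(-26 + M(6, G(-3)))² = (-26 + ((-4 + 2*(-3)) + 6))² = (-26 + ((-4 - 6) + 6))² = (-26 + (-10 + 6))² = (-26 - 4)² = (-30)² = 900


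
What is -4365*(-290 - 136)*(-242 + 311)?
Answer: 128304810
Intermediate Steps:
-4365*(-290 - 136)*(-242 + 311) = -(-1859490)*69 = -4365*(-29394) = 128304810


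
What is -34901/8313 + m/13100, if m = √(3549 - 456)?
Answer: -2053/489 + √3093/13100 ≈ -4.1941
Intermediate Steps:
m = √3093 ≈ 55.615
-34901/8313 + m/13100 = -34901/8313 + √3093/13100 = -34901*1/8313 + √3093*(1/13100) = -2053/489 + √3093/13100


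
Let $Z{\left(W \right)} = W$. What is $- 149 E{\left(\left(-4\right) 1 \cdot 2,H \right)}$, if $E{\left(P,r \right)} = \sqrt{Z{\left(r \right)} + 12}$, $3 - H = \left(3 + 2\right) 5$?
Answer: $- 149 i \sqrt{10} \approx - 471.18 i$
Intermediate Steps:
$H = -22$ ($H = 3 - \left(3 + 2\right) 5 = 3 - 5 \cdot 5 = 3 - 25 = -22$)
$E{\left(P,r \right)} = \sqrt{12 + r}$ ($E{\left(P,r \right)} = \sqrt{r + 12} = \sqrt{12 + r}$)
$- 149 E{\left(\left(-4\right) 1 \cdot 2,H \right)} = - 149 \sqrt{12 - 22} = - 149 \sqrt{-10} = - 149 i \sqrt{10}$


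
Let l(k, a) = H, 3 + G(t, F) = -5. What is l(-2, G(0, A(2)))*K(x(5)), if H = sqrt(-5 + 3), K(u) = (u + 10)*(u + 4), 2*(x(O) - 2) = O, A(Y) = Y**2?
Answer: 493*I*sqrt(2)/4 ≈ 174.3*I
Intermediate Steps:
G(t, F) = -8 (G(t, F) = -3 - 5 = -8)
x(O) = 2 + O/2
K(u) = (4 + u)*(10 + u) (K(u) = (10 + u)*(4 + u) = (4 + u)*(10 + u))
H = I*sqrt(2) (H = sqrt(-2) = I*sqrt(2) ≈ 1.4142*I)
l(k, a) = I*sqrt(2)
l(-2, G(0, A(2)))*K(x(5)) = (I*sqrt(2))*(40 + (2 + (1/2)*5)**2 + 14*(2 + (1/2)*5)) = (I*sqrt(2))*(40 + (2 + 5/2)**2 + 14*(2 + 5/2)) = (I*sqrt(2))*(40 + (9/2)**2 + 14*(9/2)) = (I*sqrt(2))*(40 + 81/4 + 63) = (I*sqrt(2))*(493/4) = 493*I*sqrt(2)/4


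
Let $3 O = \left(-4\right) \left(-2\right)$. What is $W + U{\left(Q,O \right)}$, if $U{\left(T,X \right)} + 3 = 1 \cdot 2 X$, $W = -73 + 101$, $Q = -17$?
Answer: $\frac{91}{3} \approx 30.333$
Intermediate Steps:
$W = 28$
$O = \frac{8}{3}$ ($O = \frac{\left(-4\right) \left(-2\right)}{3} = \frac{1}{3} \cdot 8 = \frac{8}{3} \approx 2.6667$)
$U{\left(T,X \right)} = -3 + 2 X$ ($U{\left(T,X \right)} = -3 + 1 \cdot 2 X = -3 + 2 X$)
$W + U{\left(Q,O \right)} = 28 + \left(-3 + 2 \cdot \frac{8}{3}\right) = 28 + \left(-3 + \frac{16}{3}\right) = 28 + \frac{7}{3} = \frac{91}{3}$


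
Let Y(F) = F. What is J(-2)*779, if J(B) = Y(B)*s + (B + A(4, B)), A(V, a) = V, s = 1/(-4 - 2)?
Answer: 5453/3 ≈ 1817.7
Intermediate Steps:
s = -⅙ (s = 1/(-6) = -⅙ ≈ -0.16667)
J(B) = 4 + 5*B/6 (J(B) = B*(-⅙) + (B + 4) = -B/6 + (4 + B) = 4 + 5*B/6)
J(-2)*779 = (4 + (⅚)*(-2))*779 = (4 - 5/3)*779 = (7/3)*779 = 5453/3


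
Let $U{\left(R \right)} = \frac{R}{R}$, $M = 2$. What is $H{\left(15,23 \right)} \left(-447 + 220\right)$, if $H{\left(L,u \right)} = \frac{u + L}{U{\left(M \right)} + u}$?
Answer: $- \frac{4313}{12} \approx -359.42$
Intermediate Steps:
$U{\left(R \right)} = 1$
$H{\left(L,u \right)} = \frac{L + u}{1 + u}$ ($H{\left(L,u \right)} = \frac{u + L}{1 + u} = \frac{L + u}{1 + u}$)
$H{\left(15,23 \right)} \left(-447 + 220\right) = \frac{15 + 23}{1 + 23} \left(-447 + 220\right) = \frac{1}{24} \cdot 38 \left(-227\right) = \frac{19}{12} \left(-227\right) = - \frac{4313}{12}$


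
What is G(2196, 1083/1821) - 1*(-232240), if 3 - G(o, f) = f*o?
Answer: 140178745/607 ≈ 2.3094e+5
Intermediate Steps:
G(o, f) = 3 - f*o
G(2196, 1083/1821) - 1*(-232240) = (3 - 1*1083/1821*2196) - 1*(-232240) = (3 - 1*1083*(1/1821)*2196) + 232240 = (3 - 1*361/607*2196) + 232240 = (3 - 792756/607) + 232240 = -790935/607 + 232240 = 140178745/607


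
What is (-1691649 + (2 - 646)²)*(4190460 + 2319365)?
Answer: -8312480170225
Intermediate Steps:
(-1691649 + (2 - 646)²)*(4190460 + 2319365) = (-1691649 + (-644)²)*6509825 = (-1691649 + 414736)*6509825 = -1276913*6509825 = -8312480170225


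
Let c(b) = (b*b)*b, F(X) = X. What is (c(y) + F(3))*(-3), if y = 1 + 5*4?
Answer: -27792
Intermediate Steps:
y = 21 (y = 1 + 20 = 21)
c(b) = b**3 (c(b) = b**2*b = b**3)
(c(y) + F(3))*(-3) = (21**3 + 3)*(-3) = (9261 + 3)*(-3) = 9264*(-3) = -27792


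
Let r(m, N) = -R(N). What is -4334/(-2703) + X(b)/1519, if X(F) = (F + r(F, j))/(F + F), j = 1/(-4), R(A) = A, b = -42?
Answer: 737485219/459855984 ≈ 1.6037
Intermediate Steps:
j = -1/4 ≈ -0.25000
r(m, N) = -N
X(F) = (1/4 + F)/(2*F) (X(F) = (F - 1*(-1/4))/(F + F) = (F + 1/4)/((2*F)) = (1/4 + F)*(1/(2*F)) = (1/4 + F)/(2*F))
-4334/(-2703) + X(b)/1519 = -4334/(-2703) + ((1/8)*(1 + 4*(-42))/(-42))/1519 = -4334*(-1/2703) + ((1/8)*(-1/42)*(1 - 168))*(1/1519) = 4334/2703 + ((1/8)*(-1/42)*(-167))*(1/1519) = 4334/2703 + (167/336)*(1/1519) = 4334/2703 + 167/510384 = 737485219/459855984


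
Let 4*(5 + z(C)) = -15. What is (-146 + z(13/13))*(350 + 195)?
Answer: -337355/4 ≈ -84339.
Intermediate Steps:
z(C) = -35/4 (z(C) = -5 + (¼)*(-15) = -5 - 15/4 = -35/4)
(-146 + z(13/13))*(350 + 195) = (-146 - 35/4)*(350 + 195) = -619/4*545 = -337355/4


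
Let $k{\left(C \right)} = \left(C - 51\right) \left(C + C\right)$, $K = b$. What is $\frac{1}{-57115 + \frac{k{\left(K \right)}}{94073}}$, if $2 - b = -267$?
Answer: $- \frac{94073}{5372862111} \approx -1.7509 \cdot 10^{-5}$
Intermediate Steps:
$b = 269$ ($b = 2 - -267 = 2 + 267 = 269$)
$K = 269$
$k{\left(C \right)} = 2 C \left(-51 + C\right)$ ($k{\left(C \right)} = \left(-51 + C\right) 2 C = 2 C \left(-51 + C\right)$)
$\frac{1}{-57115 + \frac{k{\left(K \right)}}{94073}} = \frac{1}{-57115 + \frac{2 \cdot 269 \left(-51 + 269\right)}{94073}} = \frac{1}{-57115 + 2 \cdot 269 \cdot 218 \cdot \frac{1}{94073}} = \frac{1}{-57115 + 117284 \cdot \frac{1}{94073}} = \frac{1}{-57115 + \frac{117284}{94073}} = \frac{1}{- \frac{5372862111}{94073}} = - \frac{94073}{5372862111}$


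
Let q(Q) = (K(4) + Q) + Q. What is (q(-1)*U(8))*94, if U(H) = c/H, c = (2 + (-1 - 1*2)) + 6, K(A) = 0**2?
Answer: -235/2 ≈ -117.50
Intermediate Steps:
K(A) = 0
c = 5 (c = (2 + (-1 - 2)) + 6 = (2 - 3) + 6 = -1 + 6 = 5)
q(Q) = 2*Q (q(Q) = (0 + Q) + Q = Q + Q = 2*Q)
U(H) = 5/H
(q(-1)*U(8))*94 = ((2*(-1))*(5/8))*94 = -10/8*94 = -2*5/8*94 = -5/4*94 = -235/2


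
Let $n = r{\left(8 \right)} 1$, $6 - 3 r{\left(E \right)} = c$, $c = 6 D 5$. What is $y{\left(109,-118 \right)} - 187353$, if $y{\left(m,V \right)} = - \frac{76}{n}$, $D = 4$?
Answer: $-187351$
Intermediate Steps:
$c = 120$ ($c = 6 \cdot 4 \cdot 5 = 24 \cdot 5 = 120$)
$r{\left(E \right)} = -38$ ($r{\left(E \right)} = 2 - 40 = -38$)
$n = -38$ ($n = \left(-38\right) 1 = -38$)
$y{\left(m,V \right)} = 2$ ($y{\left(m,V \right)} = - \frac{76}{-38} = \left(-76\right) \left(- \frac{1}{38}\right) = 2$)
$y{\left(109,-118 \right)} - 187353 = 2 - 187353 = -187351$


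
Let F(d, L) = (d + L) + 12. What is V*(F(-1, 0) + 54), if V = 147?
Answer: 9555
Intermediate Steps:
F(d, L) = 12 + L + d (F(d, L) = (L + d) + 12 = 12 + L + d)
V*(F(-1, 0) + 54) = 147*((12 + 0 - 1) + 54) = 147*(11 + 54) = 147*65 = 9555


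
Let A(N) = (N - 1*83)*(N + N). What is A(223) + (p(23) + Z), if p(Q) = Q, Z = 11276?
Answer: 73739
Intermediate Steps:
A(N) = 2*N*(-83 + N) (A(N) = (N - 83)*(2*N) = (-83 + N)*(2*N) = 2*N*(-83 + N))
A(223) + (p(23) + Z) = 2*223*(-83 + 223) + (23 + 11276) = 2*223*140 + 11299 = 62440 + 11299 = 73739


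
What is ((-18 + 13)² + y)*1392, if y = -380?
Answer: -494160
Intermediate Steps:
((-18 + 13)² + y)*1392 = ((-18 + 13)² - 380)*1392 = ((-5)² - 380)*1392 = (25 - 380)*1392 = -355*1392 = -494160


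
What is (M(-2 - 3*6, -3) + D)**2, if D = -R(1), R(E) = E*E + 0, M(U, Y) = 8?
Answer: 49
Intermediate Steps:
R(E) = E**2 (R(E) = E**2 + 0 = E**2)
D = -1 (D = -1*1**2 = -1*1 = -1)
(M(-2 - 3*6, -3) + D)**2 = (8 - 1)**2 = 7**2 = 49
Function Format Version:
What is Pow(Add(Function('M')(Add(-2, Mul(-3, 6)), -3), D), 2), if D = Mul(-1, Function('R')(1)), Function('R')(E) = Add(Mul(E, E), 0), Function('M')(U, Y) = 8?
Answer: 49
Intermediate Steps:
Function('R')(E) = Pow(E, 2) (Function('R')(E) = Add(Pow(E, 2), 0) = Pow(E, 2))
D = -1 (D = Mul(-1, Pow(1, 2)) = Mul(-1, 1) = -1)
Pow(Add(Function('M')(Add(-2, Mul(-3, 6)), -3), D), 2) = Pow(Add(8, -1), 2) = Pow(7, 2) = 49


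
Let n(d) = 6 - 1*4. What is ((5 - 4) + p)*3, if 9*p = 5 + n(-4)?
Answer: 16/3 ≈ 5.3333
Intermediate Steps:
n(d) = 2 (n(d) = 6 - 4 = 2)
p = 7/9 (p = (5 + 2)/9 = (1/9)*7 = 7/9 ≈ 0.77778)
((5 - 4) + p)*3 = ((5 - 4) + 7/9)*3 = (1 + 7/9)*3 = (16/9)*3 = 16/3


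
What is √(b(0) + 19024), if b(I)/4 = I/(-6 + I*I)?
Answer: 4*√1189 ≈ 137.93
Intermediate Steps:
b(I) = 4*I/(-6 + I²) (b(I) = 4*(I/(-6 + I*I)) = 4*(I/(-6 + I²)) = 4*I/(-6 + I²))
√(b(0) + 19024) = √(4*0/(-6 + 0²) + 19024) = √(4*0/(-6 + 0) + 19024) = √(4*0/(-6) + 19024) = √(4*0*(-⅙) + 19024) = √(0 + 19024) = √19024 = 4*√1189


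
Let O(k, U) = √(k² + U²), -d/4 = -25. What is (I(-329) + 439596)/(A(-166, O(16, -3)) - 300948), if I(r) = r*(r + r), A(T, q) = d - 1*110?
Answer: -328039/150479 ≈ -2.1800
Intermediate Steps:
d = 100 (d = -4*(-25) = 100)
O(k, U) = √(U² + k²)
A(T, q) = -10 (A(T, q) = 100 - 1*110 = 100 - 110 = -10)
I(r) = 2*r² (I(r) = r*(2*r) = 2*r²)
(I(-329) + 439596)/(A(-166, O(16, -3)) - 300948) = (2*(-329)² + 439596)/(-10 - 300948) = (2*108241 + 439596)/(-300958) = (216482 + 439596)*(-1/300958) = 656078*(-1/300958) = -328039/150479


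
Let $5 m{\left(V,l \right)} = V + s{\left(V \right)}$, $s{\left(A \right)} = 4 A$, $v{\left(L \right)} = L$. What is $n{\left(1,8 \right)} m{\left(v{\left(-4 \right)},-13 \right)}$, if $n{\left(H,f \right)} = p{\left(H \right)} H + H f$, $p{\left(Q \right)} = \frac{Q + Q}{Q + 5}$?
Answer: $- \frac{100}{3} \approx -33.333$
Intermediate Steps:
$p{\left(Q \right)} = \frac{2 Q}{5 + Q}$
$m{\left(V,l \right)} = V$ ($m{\left(V,l \right)} = \frac{V + 4 V}{5} = \frac{5 V}{5} = V$)
$n{\left(H,f \right)} = H f + \frac{2 H^{2}}{5 + H}$ ($n{\left(H,f \right)} = \frac{2 H}{5 + H} H + H f = \frac{2 H^{2}}{5 + H} + H f = H f + \frac{2 H^{2}}{5 + H}$)
$n{\left(1,8 \right)} m{\left(v{\left(-4 \right)},-13 \right)} = 1 \frac{1}{5 + 1} \left(2 \cdot 1 + 8 \left(5 + 1\right)\right) \left(-4\right) = 1 \cdot \frac{1}{6} \left(2 + 8 \cdot 6\right) \left(-4\right) = 1 \cdot \frac{1}{6} \left(2 + 48\right) \left(-4\right) = 1 \cdot \frac{1}{6} \cdot 50 \left(-4\right) = \frac{25}{3} \left(-4\right) = - \frac{100}{3}$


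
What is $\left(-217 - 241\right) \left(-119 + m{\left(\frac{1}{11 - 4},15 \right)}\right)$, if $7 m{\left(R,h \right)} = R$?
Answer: $\frac{2670140}{49} \approx 54493.0$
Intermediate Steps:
$m{\left(R,h \right)} = \frac{R}{7}$
$\left(-217 - 241\right) \left(-119 + m{\left(\frac{1}{11 - 4},15 \right)}\right) = \left(-217 - 241\right) \left(-119 + \frac{1}{7 \left(11 - 4\right)}\right) = - 458 \left(-119 + \frac{1}{7 \cdot 7}\right) = - 458 \left(-119 + \frac{1}{7} \cdot \frac{1}{7}\right) = - 458 \left(-119 + \frac{1}{49}\right) = \left(-458\right) \left(- \frac{5830}{49}\right) = \frac{2670140}{49}$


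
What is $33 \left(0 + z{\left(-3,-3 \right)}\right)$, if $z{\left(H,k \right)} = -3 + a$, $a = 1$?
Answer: $-66$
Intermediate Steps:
$z{\left(H,k \right)} = -2$ ($z{\left(H,k \right)} = -3 + 1 = -2$)
$33 \left(0 + z{\left(-3,-3 \right)}\right) = 33 \left(0 - 2\right) = 33 \left(-2\right) = -66$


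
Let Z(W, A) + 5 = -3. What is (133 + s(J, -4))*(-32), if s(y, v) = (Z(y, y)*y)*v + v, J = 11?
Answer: -15392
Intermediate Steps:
Z(W, A) = -8 (Z(W, A) = -5 - 3 = -8)
s(y, v) = v - 8*v*y (s(y, v) = (-8*y)*v + v = -8*v*y + v = v - 8*v*y)
(133 + s(J, -4))*(-32) = (133 - 4*(1 - 8*11))*(-32) = (133 - 4*(1 - 88))*(-32) = (133 - 4*(-87))*(-32) = (133 + 348)*(-32) = 481*(-32) = -15392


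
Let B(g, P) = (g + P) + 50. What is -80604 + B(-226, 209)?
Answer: -80571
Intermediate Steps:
B(g, P) = 50 + P + g (B(g, P) = (P + g) + 50 = 50 + P + g)
-80604 + B(-226, 209) = -80604 + (50 + 209 - 226) = -80604 + 33 = -80571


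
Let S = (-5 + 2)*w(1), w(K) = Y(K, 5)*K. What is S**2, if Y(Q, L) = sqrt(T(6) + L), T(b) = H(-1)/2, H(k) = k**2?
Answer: 99/2 ≈ 49.500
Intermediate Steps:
T(b) = 1/2 (T(b) = (-1)**2/2 = 1*(1/2) = 1/2)
Y(Q, L) = sqrt(1/2 + L)
w(K) = K*sqrt(22)/2 (w(K) = (sqrt(2 + 4*5)/2)*K = (sqrt(2 + 20)/2)*K = (sqrt(22)/2)*K = K*sqrt(22)/2)
S = -3*sqrt(22)/2 (S = (-5 + 2)*((1/2)*1*sqrt(22)) = -3*sqrt(22)/2 ≈ -7.0356)
S**2 = (-3*sqrt(22)/2)**2 = 99/2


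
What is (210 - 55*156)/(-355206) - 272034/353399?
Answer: -15611693229/20921574199 ≈ -0.74620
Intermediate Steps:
(210 - 55*156)/(-355206) - 272034/353399 = (210 - 8580)*(-1/355206) - 272034*1/353399 = -8370*(-1/355206) - 272034/353399 = 1395/59201 - 272034/353399 = -15611693229/20921574199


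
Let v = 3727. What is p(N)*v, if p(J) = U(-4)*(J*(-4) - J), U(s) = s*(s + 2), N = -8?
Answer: 1192640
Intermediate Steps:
U(s) = s*(2 + s)
p(J) = -40*J (p(J) = (-4*(2 - 4))*(J*(-4) - J) = (-4*(-2))*(-4*J - J) = 8*(-5*J) = -40*J)
p(N)*v = -40*(-8)*3727 = 320*3727 = 1192640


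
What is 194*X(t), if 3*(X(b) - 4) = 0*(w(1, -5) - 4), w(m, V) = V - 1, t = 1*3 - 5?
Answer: 776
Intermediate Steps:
t = -2 (t = 3 - 5 = -2)
w(m, V) = -1 + V
X(b) = 4 (X(b) = 4 + (0*((-1 - 5) - 4))/3 = 4 + (0*(-6 - 4))/3 = 4 + (0*(-10))/3 = 4 + (⅓)*0 = 4 + 0 = 4)
194*X(t) = 194*4 = 776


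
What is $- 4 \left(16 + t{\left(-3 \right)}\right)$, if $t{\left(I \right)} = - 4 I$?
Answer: $-112$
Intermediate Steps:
$- 4 \left(16 + t{\left(-3 \right)}\right) = - 4 \left(16 - -12\right) = - 4 \left(16 + 12\right) = \left(-4\right) 28 = -112$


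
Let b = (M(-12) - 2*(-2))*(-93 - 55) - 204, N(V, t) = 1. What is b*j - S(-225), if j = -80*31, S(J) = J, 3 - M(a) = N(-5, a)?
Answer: 2708385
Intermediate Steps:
M(a) = 2 (M(a) = 3 - 1*1 = 3 - 1 = 2)
b = -1092 (b = (2 - 2*(-2))*(-93 - 55) - 204 = (2 + 4)*(-148) - 204 = 6*(-148) - 204 = -888 - 204 = -1092)
j = -2480
b*j - S(-225) = -1092*(-2480) - 1*(-225) = 2708160 + 225 = 2708385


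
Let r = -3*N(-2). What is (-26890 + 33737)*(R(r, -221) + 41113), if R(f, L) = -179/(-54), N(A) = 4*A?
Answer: 15202264007/54 ≈ 2.8152e+8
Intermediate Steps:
r = 24 (r = -12*(-2) = -3*(-8) = 24)
R(f, L) = 179/54 (R(f, L) = -179*(-1/54) = 179/54)
(-26890 + 33737)*(R(r, -221) + 41113) = (-26890 + 33737)*(179/54 + 41113) = 6847*(2220281/54) = 15202264007/54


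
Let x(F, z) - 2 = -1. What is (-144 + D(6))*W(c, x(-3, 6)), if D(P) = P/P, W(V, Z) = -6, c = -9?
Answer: 858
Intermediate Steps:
x(F, z) = 1 (x(F, z) = 2 - 1 = 1)
D(P) = 1
(-144 + D(6))*W(c, x(-3, 6)) = (-144 + 1)*(-6) = -143*(-6) = 858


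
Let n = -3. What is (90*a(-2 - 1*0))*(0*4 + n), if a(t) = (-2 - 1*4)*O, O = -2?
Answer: -3240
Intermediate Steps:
a(t) = 12 (a(t) = (-2 - 1*4)*(-2) = (-2 - 4)*(-2) = -6*(-2) = 12)
(90*a(-2 - 1*0))*(0*4 + n) = (90*12)*(0*4 - 3) = 1080*(0 - 3) = 1080*(-3) = -3240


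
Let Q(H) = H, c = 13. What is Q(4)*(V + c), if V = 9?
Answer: 88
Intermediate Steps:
Q(4)*(V + c) = 4*(9 + 13) = 4*22 = 88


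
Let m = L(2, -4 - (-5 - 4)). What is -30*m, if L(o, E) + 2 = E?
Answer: -90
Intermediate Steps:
L(o, E) = -2 + E
m = 3 (m = -2 + (-4 - (-5 - 4)) = -2 + (-4 - 1*(-9)) = -2 + (-4 + 9) = -2 + 5 = 3)
-30*m = -30*3 = -90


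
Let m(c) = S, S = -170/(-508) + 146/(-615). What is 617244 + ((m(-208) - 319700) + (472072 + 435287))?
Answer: 188217912821/156210 ≈ 1.2049e+6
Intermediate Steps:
S = 15191/156210 (S = -170*(-1/508) + 146*(-1/615) = 85/254 - 146/615 = 15191/156210 ≈ 0.097247)
m(c) = 15191/156210
617244 + ((m(-208) - 319700) + (472072 + 435287)) = 617244 + ((15191/156210 - 319700) + (472072 + 435287)) = 617244 + (-49940321809/156210 + 907359) = 617244 + 91798227581/156210 = 188217912821/156210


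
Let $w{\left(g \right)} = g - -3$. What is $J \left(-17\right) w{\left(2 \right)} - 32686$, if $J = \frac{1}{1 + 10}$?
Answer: $- \frac{359631}{11} \approx -32694.0$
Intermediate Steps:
$w{\left(g \right)} = 3 + g$ ($w{\left(g \right)} = g + 3 = 3 + g$)
$J = \frac{1}{11} \approx 0.090909$
$J \left(-17\right) w{\left(2 \right)} - 32686 = \frac{1}{11} \left(-17\right) \left(3 + 2\right) - 32686 = \left(- \frac{17}{11}\right) 5 - 32686 = - \frac{85}{11} - 32686 = - \frac{359631}{11}$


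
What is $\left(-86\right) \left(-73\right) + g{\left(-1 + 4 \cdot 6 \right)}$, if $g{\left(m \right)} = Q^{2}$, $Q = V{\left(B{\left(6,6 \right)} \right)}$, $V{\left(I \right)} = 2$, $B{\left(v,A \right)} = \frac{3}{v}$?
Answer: $6282$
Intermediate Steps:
$Q = 2$
$g{\left(m \right)} = 4$ ($g{\left(m \right)} = 2^{2} = 4$)
$\left(-86\right) \left(-73\right) + g{\left(-1 + 4 \cdot 6 \right)} = \left(-86\right) \left(-73\right) + 4 = 6278 + 4 = 6282$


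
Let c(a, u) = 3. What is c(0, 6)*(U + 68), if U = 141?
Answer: 627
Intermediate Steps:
c(0, 6)*(U + 68) = 3*(141 + 68) = 3*209 = 627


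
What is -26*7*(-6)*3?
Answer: 3276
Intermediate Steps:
-26*7*(-6)*3 = -(-1092)*3 = -26*(-126) = 3276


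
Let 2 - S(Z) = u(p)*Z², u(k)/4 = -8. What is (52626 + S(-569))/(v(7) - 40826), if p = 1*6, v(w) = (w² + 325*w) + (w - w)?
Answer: -5206490/19251 ≈ -270.45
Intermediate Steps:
v(w) = w² + 325*w (v(w) = (w² + 325*w) + 0 = w² + 325*w)
p = 6
u(k) = -32 (u(k) = 4*(-8) = -32)
S(Z) = 2 + 32*Z² (S(Z) = 2 - (-32)*Z² = 2 + 32*Z²)
(52626 + S(-569))/(v(7) - 40826) = (52626 + (2 + 32*(-569)²))/(7*(325 + 7) - 40826) = (52626 + (2 + 32*323761))/(7*332 - 40826) = (52626 + (2 + 10360352))/(2324 - 40826) = (52626 + 10360354)/(-38502) = 10412980*(-1/38502) = -5206490/19251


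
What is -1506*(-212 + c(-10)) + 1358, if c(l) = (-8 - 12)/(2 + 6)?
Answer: 324395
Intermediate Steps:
c(l) = -5/2 (c(l) = -20/8 = -20*⅛ = -5/2)
-1506*(-212 + c(-10)) + 1358 = -1506*(-212 - 5/2) + 1358 = -1506*(-429/2) + 1358 = 323037 + 1358 = 324395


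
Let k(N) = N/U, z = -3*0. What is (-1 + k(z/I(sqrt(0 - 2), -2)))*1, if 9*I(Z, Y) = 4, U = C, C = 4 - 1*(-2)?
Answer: -1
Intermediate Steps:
C = 6 (C = 4 + 2 = 6)
U = 6
I(Z, Y) = 4/9 (I(Z, Y) = (1/9)*4 = 4/9)
z = 0
k(N) = N/6
(-1 + k(z/I(sqrt(0 - 2), -2)))*1 = (-1 + (0/(4/9))/6)*1 = (-1 + (0*(9/4))/6)*1 = (-1 + (1/6)*0)*1 = (-1 + 0)*1 = -1*1 = -1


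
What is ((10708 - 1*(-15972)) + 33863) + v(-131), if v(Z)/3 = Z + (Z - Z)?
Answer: 60150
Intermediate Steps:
v(Z) = 3*Z (v(Z) = 3*(Z + (Z - Z)) = 3*(Z + 0) = 3*Z)
((10708 - 1*(-15972)) + 33863) + v(-131) = ((10708 - 1*(-15972)) + 33863) + 3*(-131) = ((10708 + 15972) + 33863) - 393 = (26680 + 33863) - 393 = 60543 - 393 = 60150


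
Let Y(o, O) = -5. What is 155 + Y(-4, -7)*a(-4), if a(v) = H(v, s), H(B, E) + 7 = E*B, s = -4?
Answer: 110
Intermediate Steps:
H(B, E) = -7 + B*E (H(B, E) = -7 + E*B = -7 + B*E)
a(v) = -7 - 4*v (a(v) = -7 + v*(-4) = -7 - 4*v)
155 + Y(-4, -7)*a(-4) = 155 - 5*(-7 - 4*(-4)) = 155 - 5*(-7 + 16) = 155 - 5*9 = 155 - 45 = 110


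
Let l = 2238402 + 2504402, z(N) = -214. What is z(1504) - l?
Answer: -4743018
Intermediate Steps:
l = 4742804
z(1504) - l = -214 - 1*4742804 = -214 - 4742804 = -4743018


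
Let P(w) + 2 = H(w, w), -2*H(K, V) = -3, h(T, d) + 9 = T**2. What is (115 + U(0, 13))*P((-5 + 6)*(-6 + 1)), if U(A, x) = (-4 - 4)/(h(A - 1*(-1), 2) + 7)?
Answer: -123/2 ≈ -61.500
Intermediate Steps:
h(T, d) = -9 + T**2
H(K, V) = 3/2 (H(K, V) = -1/2*(-3) = 3/2)
P(w) = -1/2 (P(w) = -2 + 3/2 = -1/2)
U(A, x) = -8/(-2 + (1 + A)**2) (U(A, x) = (-4 - 4)/((-9 + (A - 1*(-1))**2) + 7) = -8/((-9 + (A + 1)**2) + 7) = -8/((-9 + (1 + A)**2) + 7) = -8/(-2 + (1 + A)**2))
(115 + U(0, 13))*P((-5 + 6)*(-6 + 1)) = (115 - 8/(-2 + (1 + 0)**2))*(-1/2) = (115 - 8/(-2 + 1**2))*(-1/2) = (115 - 8/(-2 + 1))*(-1/2) = (115 - 8/(-1))*(-1/2) = (115 - 8*(-1))*(-1/2) = (115 + 8)*(-1/2) = 123*(-1/2) = -123/2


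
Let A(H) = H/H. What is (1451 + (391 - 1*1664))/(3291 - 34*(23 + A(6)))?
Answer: 178/2475 ≈ 0.071919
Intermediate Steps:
A(H) = 1
(1451 + (391 - 1*1664))/(3291 - 34*(23 + A(6))) = (1451 + (391 - 1*1664))/(3291 - 34*(23 + 1)) = (1451 + (391 - 1664))/(3291 - 34*24) = (1451 - 1273)/(3291 - 816) = 178/2475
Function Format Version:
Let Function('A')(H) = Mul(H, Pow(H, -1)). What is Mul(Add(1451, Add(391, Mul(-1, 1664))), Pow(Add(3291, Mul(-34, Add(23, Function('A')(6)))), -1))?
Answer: Rational(178, 2475) ≈ 0.071919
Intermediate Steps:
Function('A')(H) = 1
Mul(Add(1451, Add(391, Mul(-1, 1664))), Pow(Add(3291, Mul(-34, Add(23, Function('A')(6)))), -1)) = Mul(Add(1451, Add(391, Mul(-1, 1664))), Pow(Add(3291, Mul(-34, Add(23, 1))), -1)) = Mul(Add(1451, Add(391, -1664)), Pow(Add(3291, Mul(-34, 24)), -1)) = Mul(Add(1451, -1273), Pow(Add(3291, -816), -1)) = Mul(178, Pow(2475, -1)) = Mul(178, Rational(1, 2475)) = Rational(178, 2475)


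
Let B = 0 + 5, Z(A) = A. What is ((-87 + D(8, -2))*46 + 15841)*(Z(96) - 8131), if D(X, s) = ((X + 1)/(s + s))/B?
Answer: -189920081/2 ≈ -9.4960e+7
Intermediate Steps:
B = 5
D(X, s) = (1 + X)/(10*s) (D(X, s) = ((X + 1)/(s + s))/5 = ((1 + X)/((2*s)))*(1/5) = ((1 + X)*(1/(2*s)))*(1/5) = ((1 + X)/(2*s))*(1/5) = (1 + X)/(10*s))
((-87 + D(8, -2))*46 + 15841)*(Z(96) - 8131) = ((-87 + (1/10)*(1 + 8)/(-2))*46 + 15841)*(96 - 8131) = ((-87 + (1/10)*(-1/2)*9)*46 + 15841)*(-8035) = ((-87 - 9/20)*46 + 15841)*(-8035) = (-1749/20*46 + 15841)*(-8035) = (-40227/10 + 15841)*(-8035) = (118183/10)*(-8035) = -189920081/2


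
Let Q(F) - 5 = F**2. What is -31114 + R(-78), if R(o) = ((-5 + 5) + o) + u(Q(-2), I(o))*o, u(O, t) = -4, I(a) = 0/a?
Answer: -30880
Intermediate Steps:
Q(F) = 5 + F**2
I(a) = 0
R(o) = -3*o (R(o) = ((-5 + 5) + o) - 4*o = (0 + o) - 4*o = o - 4*o = -3*o)
-31114 + R(-78) = -31114 - 3*(-78) = -31114 + 234 = -30880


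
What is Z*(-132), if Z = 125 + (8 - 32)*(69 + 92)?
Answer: 493548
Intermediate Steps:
Z = -3739 (Z = 125 - 24*161 = 125 - 3864 = -3739)
Z*(-132) = -3739*(-132) = 493548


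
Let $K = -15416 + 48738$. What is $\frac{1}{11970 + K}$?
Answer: $\frac{1}{45292} \approx 2.2079 \cdot 10^{-5}$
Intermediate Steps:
$K = 33322$
$\frac{1}{11970 + K} = \frac{1}{11970 + 33322} = \frac{1}{45292}$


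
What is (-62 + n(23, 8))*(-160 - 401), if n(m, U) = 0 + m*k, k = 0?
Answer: 34782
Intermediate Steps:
n(m, U) = 0 (n(m, U) = 0 + m*0 = 0 + 0 = 0)
(-62 + n(23, 8))*(-160 - 401) = (-62 + 0)*(-160 - 401) = -62*(-561) = 34782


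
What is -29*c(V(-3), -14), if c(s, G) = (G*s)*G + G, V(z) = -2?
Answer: 11774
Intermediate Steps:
c(s, G) = G + s*G² (c(s, G) = s*G² + G = G + s*G²)
-29*c(V(-3), -14) = -(-406)*(1 - 14*(-2)) = -(-406)*(1 + 28) = -(-406)*29 = -29*(-406) = 11774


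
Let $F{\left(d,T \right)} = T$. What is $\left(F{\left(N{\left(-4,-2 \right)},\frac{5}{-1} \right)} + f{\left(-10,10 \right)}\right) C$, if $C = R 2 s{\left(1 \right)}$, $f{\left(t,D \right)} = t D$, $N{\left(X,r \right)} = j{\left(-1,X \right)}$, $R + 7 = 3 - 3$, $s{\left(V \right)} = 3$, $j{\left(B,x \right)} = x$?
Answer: $4410$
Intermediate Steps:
$R = -7$ ($R = -7 + \left(3 - 3\right) = -7 + 0 = -7$)
$N{\left(X,r \right)} = X$
$f{\left(t,D \right)} = D t$
$C = -42$ ($C = \left(-7\right) 2 \cdot 3 = \left(-14\right) 3 = -42$)
$\left(F{\left(N{\left(-4,-2 \right)},\frac{5}{-1} \right)} + f{\left(-10,10 \right)}\right) C = \left(\frac{5}{-1} + 10 \left(-10\right)\right) \left(-42\right) = \left(5 \left(-1\right) - 100\right) \left(-42\right) = \left(-5 - 100\right) \left(-42\right) = \left(-105\right) \left(-42\right) = 4410$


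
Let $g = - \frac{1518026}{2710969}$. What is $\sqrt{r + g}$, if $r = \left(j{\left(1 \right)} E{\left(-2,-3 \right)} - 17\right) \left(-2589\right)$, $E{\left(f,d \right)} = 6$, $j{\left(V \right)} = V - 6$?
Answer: $\frac{\sqrt{894287195916504169}}{2710969} \approx 348.83$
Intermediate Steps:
$j{\left(V \right)} = -6 + V$ ($j{\left(V \right)} = V - 6 = -6 + V$)
$r = 121683$ ($r = \left(\left(-6 + 1\right) 6 - 17\right) \left(-2589\right) = \left(\left(-5\right) 6 - 17\right) \left(-2589\right) = \left(-30 - 17\right) \left(-2589\right) = \left(-47\right) \left(-2589\right) = 121683$)
$g = - \frac{1518026}{2710969}$ ($g = \left(-1518026\right) \frac{1}{2710969} = - \frac{1518026}{2710969} \approx -0.55996$)
$\sqrt{r + g} = \sqrt{121683 - \frac{1518026}{2710969}} = \sqrt{\frac{329877322801}{2710969}} = \frac{\sqrt{894287195916504169}}{2710969}$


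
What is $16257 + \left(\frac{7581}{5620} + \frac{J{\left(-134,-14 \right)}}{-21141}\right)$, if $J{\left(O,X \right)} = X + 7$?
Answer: $\frac{1931693821201}{118812420} \approx 16258.0$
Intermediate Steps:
$J{\left(O,X \right)} = 7 + X$
$16257 + \left(\frac{7581}{5620} + \frac{J{\left(-134,-14 \right)}}{-21141}\right) = 16257 + \left(\frac{7581}{5620} + \frac{7 - 14}{-21141}\right) = 16257 + \left(7581 \cdot \frac{1}{5620} - - \frac{7}{21141}\right) = 16257 + \left(\frac{7581}{5620} + \frac{7}{21141}\right) = 16257 + \frac{160309261}{118812420} = \frac{1931693821201}{118812420}$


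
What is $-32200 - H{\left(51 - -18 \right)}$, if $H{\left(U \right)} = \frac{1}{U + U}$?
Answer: $- \frac{4443601}{138} \approx -32200.0$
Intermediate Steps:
$H{\left(U \right)} = \frac{1}{2 U}$
$-32200 - H{\left(51 - -18 \right)} = -32200 - \frac{1}{2 \left(51 - -18\right)} = -32200 - \frac{1}{2 \left(51 + 18\right)} = -32200 - \frac{1}{2 \cdot 69} = -32200 - \frac{1}{2} \cdot \frac{1}{69} = -32200 - \frac{1}{138} = - \frac{4443601}{138}$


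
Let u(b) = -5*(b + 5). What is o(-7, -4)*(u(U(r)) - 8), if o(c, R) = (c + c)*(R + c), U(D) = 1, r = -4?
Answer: -5852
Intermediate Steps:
o(c, R) = 2*c*(R + c) (o(c, R) = (2*c)*(R + c) = 2*c*(R + c))
u(b) = -25 - 5*b (u(b) = -5*(5 + b) = -25 - 5*b)
o(-7, -4)*(u(U(r)) - 8) = (2*(-7)*(-4 - 7))*((-25 - 5*1) - 8) = (2*(-7)*(-11))*((-25 - 5) - 8) = 154*(-30 - 8) = 154*(-38) = -5852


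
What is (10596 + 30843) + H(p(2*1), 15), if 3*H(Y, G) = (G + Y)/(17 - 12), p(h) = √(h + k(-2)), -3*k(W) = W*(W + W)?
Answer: 41440 + I*√6/45 ≈ 41440.0 + 0.054433*I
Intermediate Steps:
k(W) = -2*W²/3 (k(W) = -W*(W + W)/3 = -W*2*W/3 = -2*W²/3)
p(h) = √(-8/3 + h) (p(h) = √(h - ⅔*(-2)²) = √(h - ⅔*4) = √(h - 8/3) = √(-8/3 + h))
H(Y, G) = G/15 + Y/15 (H(Y, G) = ((G + Y)/(17 - 12))/3 = ((G + Y)/5)/3 = ((G + Y)*(⅕))/3 = (G/5 + Y/5)/3 = G/15 + Y/15)
(10596 + 30843) + H(p(2*1), 15) = (10596 + 30843) + ((1/15)*15 + (√(-24 + 9*(2*1))/3)/15) = 41439 + (1 + (√(-24 + 9*2)/3)/15) = 41439 + (1 + (√(-24 + 18)/3)/15) = 41439 + (1 + (√(-6)/3)/15) = 41439 + (1 + ((I*√6)/3)/15) = 41439 + (1 + (I*√6/3)/15) = 41439 + (1 + I*√6/45) = 41440 + I*√6/45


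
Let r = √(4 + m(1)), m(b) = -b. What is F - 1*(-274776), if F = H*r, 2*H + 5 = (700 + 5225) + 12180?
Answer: 274776 + 9050*√3 ≈ 2.9045e+5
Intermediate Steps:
H = 9050 (H = -5/2 + ((700 + 5225) + 12180)/2 = -5/2 + (5925 + 12180)/2 = -5/2 + (½)*18105 = -5/2 + 18105/2 = 9050)
r = √3 (r = √(4 - 1*1) = √(4 - 1) = √3 ≈ 1.7320)
F = 9050*√3 ≈ 15675.
F - 1*(-274776) = 9050*√3 - 1*(-274776) = 9050*√3 + 274776 = 274776 + 9050*√3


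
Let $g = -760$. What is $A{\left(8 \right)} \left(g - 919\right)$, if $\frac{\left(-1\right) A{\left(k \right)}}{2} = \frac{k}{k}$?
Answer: $3358$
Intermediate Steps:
$A{\left(k \right)} = -2$ ($A{\left(k \right)} = - 2 \frac{k}{k} = \left(-2\right) 1 = -2$)
$A{\left(8 \right)} \left(g - 919\right) = - 2 \left(-760 - 919\right) = \left(-2\right) \left(-1679\right) = 3358$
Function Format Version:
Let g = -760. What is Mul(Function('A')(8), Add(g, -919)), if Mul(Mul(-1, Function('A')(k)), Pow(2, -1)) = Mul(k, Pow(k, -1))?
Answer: 3358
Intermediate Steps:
Function('A')(k) = -2 (Function('A')(k) = Mul(-2, Mul(k, Pow(k, -1))) = Mul(-2, 1) = -2)
Mul(Function('A')(8), Add(g, -919)) = Mul(-2, Add(-760, -919)) = Mul(-2, -1679) = 3358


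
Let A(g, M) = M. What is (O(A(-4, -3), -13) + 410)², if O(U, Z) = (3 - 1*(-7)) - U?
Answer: 178929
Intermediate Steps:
O(U, Z) = 10 - U (O(U, Z) = (3 + 7) - U = 10 - U)
(O(A(-4, -3), -13) + 410)² = ((10 - 1*(-3)) + 410)² = ((10 + 3) + 410)² = (13 + 410)² = 423² = 178929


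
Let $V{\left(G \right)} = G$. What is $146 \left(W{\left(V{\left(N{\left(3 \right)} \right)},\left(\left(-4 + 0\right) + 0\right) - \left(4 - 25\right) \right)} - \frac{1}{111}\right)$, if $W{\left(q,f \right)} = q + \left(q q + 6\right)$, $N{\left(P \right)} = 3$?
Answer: $\frac{291562}{111} \approx 2626.7$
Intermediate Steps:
$W{\left(q,f \right)} = 6 + q + q^{2}$ ($W{\left(q,f \right)} = q + \left(q^{2} + 6\right) = q + \left(6 + q^{2}\right) = 6 + q + q^{2}$)
$146 \left(W{\left(V{\left(N{\left(3 \right)} \right)},\left(\left(-4 + 0\right) + 0\right) - \left(4 - 25\right) \right)} - \frac{1}{111}\right) = 146 \left(\left(6 + 3 + 3^{2}\right) - \frac{1}{111}\right) = 146 \left(\left(6 + 3 + 9\right) - \frac{1}{111}\right) = 146 \left(18 - \frac{1}{111}\right) = 146 \cdot \frac{1997}{111} = \frac{291562}{111}$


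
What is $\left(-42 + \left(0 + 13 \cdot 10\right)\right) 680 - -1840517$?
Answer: $1900357$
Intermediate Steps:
$\left(-42 + \left(0 + 13 \cdot 10\right)\right) 680 - -1840517 = \left(-42 + \left(0 + 130\right)\right) 680 + 1840517 = \left(-42 + 130\right) 680 + 1840517 = 88 \cdot 680 + 1840517 = 59840 + 1840517 = 1900357$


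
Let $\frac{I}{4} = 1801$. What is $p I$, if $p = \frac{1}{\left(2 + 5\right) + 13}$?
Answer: $\frac{1801}{5} \approx 360.2$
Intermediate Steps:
$I = 7204$ ($I = 4 \cdot 1801 = 7204$)
$p = \frac{1}{20}$ ($p = \frac{1}{7 + 13} = \frac{1}{20} \approx 0.05$)
$p I = \frac{1}{20} \cdot 7204 = \frac{1801}{5}$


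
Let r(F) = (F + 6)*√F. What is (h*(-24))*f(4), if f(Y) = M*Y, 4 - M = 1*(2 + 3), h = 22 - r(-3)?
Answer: 2112 - 288*I*√3 ≈ 2112.0 - 498.83*I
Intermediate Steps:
r(F) = √F*(6 + F) (r(F) = (6 + F)*√F = √F*(6 + F))
h = 22 - 3*I*√3 (h = 22 - √(-3)*(6 - 3) = 22 - I*√3*3 = 22 - 3*I*√3 ≈ 22.0 - 5.1962*I)
M = -1 (M = 4 - (2 + 3) = 4 - 5 = -1)
f(Y) = -Y
(h*(-24))*f(4) = ((22 - 3*I*√3)*(-24))*(-1*4) = (-528 + 72*I*√3)*(-4) = 2112 - 288*I*√3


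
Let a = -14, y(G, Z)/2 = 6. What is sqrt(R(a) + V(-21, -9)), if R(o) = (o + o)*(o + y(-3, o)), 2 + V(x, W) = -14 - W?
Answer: 7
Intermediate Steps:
y(G, Z) = 12 (y(G, Z) = 2*6 = 12)
V(x, W) = -16 - W (V(x, W) = -2 + (-14 - W) = -16 - W)
R(o) = 2*o*(12 + o) (R(o) = (o + o)*(o + 12) = (2*o)*(12 + o) = 2*o*(12 + o))
sqrt(R(a) + V(-21, -9)) = sqrt(2*(-14)*(12 - 14) + (-16 - 1*(-9))) = sqrt(2*(-14)*(-2) + (-16 + 9)) = sqrt(56 - 7) = sqrt(49) = 7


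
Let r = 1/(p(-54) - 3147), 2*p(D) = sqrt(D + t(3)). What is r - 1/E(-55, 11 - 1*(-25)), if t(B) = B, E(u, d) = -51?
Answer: 12990833/673446279 - 2*I*sqrt(51)/39614487 ≈ 0.01929 - 3.6055e-7*I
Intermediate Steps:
p(D) = sqrt(3 + D)/2 (p(D) = sqrt(D + 3)/2 = sqrt(3 + D)/2)
r = 1/(-3147 + I*sqrt(51)/2) (r = 1/(sqrt(3 - 54)/2 - 3147) = 1/(sqrt(-51)/2 - 3147) = 1/((I*sqrt(51))/2 - 3147) = 1/(I*sqrt(51)/2 - 3147) = 1/(-3147 + I*sqrt(51)/2) ≈ -0.00031776 - 3.61e-7*I)
r - 1/E(-55, 11 - 1*(-25)) = (-4196/13204829 - 2*I*sqrt(51)/39614487) - 1/(-51) = (-4196/13204829 - 2*I*sqrt(51)/39614487) - 1*(-1/51) = (-4196/13204829 - 2*I*sqrt(51)/39614487) + 1/51 = 12990833/673446279 - 2*I*sqrt(51)/39614487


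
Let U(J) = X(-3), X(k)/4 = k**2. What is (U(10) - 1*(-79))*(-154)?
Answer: -17710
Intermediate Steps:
X(k) = 4*k**2
U(J) = 36 (U(J) = 4*(-3)**2 = 4*9 = 36)
(U(10) - 1*(-79))*(-154) = (36 - 1*(-79))*(-154) = (36 + 79)*(-154) = 115*(-154) = -17710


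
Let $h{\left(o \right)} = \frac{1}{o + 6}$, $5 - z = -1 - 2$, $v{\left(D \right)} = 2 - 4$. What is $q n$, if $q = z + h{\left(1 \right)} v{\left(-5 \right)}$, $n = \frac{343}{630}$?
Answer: $\frac{21}{5} \approx 4.2$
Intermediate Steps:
$v{\left(D \right)} = -2$
$z = 8$ ($z = 5 - \left(-1 - 2\right) = 5 - -3 = 5 + 3 = 8$)
$h{\left(o \right)} = \frac{1}{6 + o}$
$n = \frac{49}{90}$ ($n = 343 \cdot \frac{1}{630} = \frac{49}{90} \approx 0.54444$)
$q = \frac{54}{7}$ ($q = 8 + \frac{1}{6 + 1} \left(-2\right) = 8 + \frac{1}{7} \left(-2\right) = 8 - \frac{2}{7} = \frac{54}{7} \approx 7.7143$)
$q n = \frac{54}{7} \cdot \frac{49}{90} = \frac{21}{5}$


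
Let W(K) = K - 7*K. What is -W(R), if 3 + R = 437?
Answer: 2604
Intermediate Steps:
R = 434 (R = -3 + 437 = 434)
W(K) = -6*K
-W(R) = -(-6)*434 = -1*(-2604) = 2604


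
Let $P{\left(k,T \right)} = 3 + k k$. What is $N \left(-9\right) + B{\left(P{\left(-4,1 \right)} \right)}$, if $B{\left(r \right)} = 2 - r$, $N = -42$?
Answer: $361$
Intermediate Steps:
$P{\left(k,T \right)} = 3 + k^{2}$
$N \left(-9\right) + B{\left(P{\left(-4,1 \right)} \right)} = \left(-42\right) \left(-9\right) + \left(2 - \left(3 + \left(-4\right)^{2}\right)\right) = 378 + \left(2 - \left(3 + 16\right)\right) = 378 + \left(2 - 19\right) = 378 - 17 = 361$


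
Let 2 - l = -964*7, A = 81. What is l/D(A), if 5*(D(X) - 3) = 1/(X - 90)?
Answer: 151875/67 ≈ 2266.8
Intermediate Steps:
D(X) = 3 + 1/(5*(-90 + X)) (D(X) = 3 + 1/(5*(X - 90)) = 3 + 1/(5*(-90 + X)))
l = 6750 (l = 2 - (-964)*7 = 2 - 1*(-6748) = 2 + 6748 = 6750)
l/D(A) = 6750/(((-1349 + 15*81)/(5*(-90 + 81)))) = 6750/(((⅕)*(-1349 + 1215)/(-9))) = 6750/(((⅕)*(-⅑)*(-134))) = 6750/(134/45) = 6750*(45/134) = 151875/67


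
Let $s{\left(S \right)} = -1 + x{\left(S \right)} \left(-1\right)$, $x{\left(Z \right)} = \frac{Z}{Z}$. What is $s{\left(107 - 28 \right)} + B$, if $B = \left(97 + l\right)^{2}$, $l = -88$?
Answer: $79$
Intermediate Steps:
$x{\left(Z \right)} = 1$
$s{\left(S \right)} = -2$ ($s{\left(S \right)} = -1 + 1 \left(-1\right) = -1 - 1 = -2$)
$B = 81$ ($B = \left(97 - 88\right)^{2} = 9^{2} = 81$)
$s{\left(107 - 28 \right)} + B = -2 + 81 = 79$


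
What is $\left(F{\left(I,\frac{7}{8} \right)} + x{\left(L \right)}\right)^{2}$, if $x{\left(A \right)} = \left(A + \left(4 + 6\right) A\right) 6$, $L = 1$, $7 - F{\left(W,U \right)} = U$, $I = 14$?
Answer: $\frac{332929}{64} \approx 5202.0$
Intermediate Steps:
$F{\left(W,U \right)} = 7 - U$
$x{\left(A \right)} = 66 A$ ($x{\left(A \right)} = \left(A + 10 A\right) 6 = 11 A 6 = 66 A$)
$\left(F{\left(I,\frac{7}{8} \right)} + x{\left(L \right)}\right)^{2} = \left(\left(7 - \frac{7}{8}\right) + 66 \cdot 1\right)^{2} = \left(\left(7 - 7 \cdot \frac{1}{8}\right) + 66\right)^{2} = \left(\left(7 - \frac{7}{8}\right) + 66\right)^{2} = \left(\frac{49}{8} + 66\right)^{2} = \left(\frac{577}{8}\right)^{2} = \frac{332929}{64}$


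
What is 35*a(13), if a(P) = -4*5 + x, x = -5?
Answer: -875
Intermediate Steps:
a(P) = -25 (a(P) = -4*5 - 5 = -20 - 5 = -25)
35*a(13) = 35*(-25) = -875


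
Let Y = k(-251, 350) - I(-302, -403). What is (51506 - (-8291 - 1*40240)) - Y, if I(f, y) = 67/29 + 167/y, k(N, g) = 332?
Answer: 1165274493/11687 ≈ 99707.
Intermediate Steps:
I(f, y) = 67/29 + 167/y (I(f, y) = 67*(1/29) + 167/y = 67/29 + 167/y)
Y = 3857926/11687 (Y = 332 - (67/29 + 167/(-403)) = 332 - (67/29 + 167*(-1/403)) = 332 - (67/29 - 167/403) = 332 - 1*22158/11687 = 332 - 22158/11687 = 3857926/11687 ≈ 330.10)
(51506 - (-8291 - 1*40240)) - Y = (51506 - (-8291 - 1*40240)) - 1*3857926/11687 = (51506 - (-8291 - 40240)) - 3857926/11687 = (51506 - 1*(-48531)) - 3857926/11687 = (51506 + 48531) - 3857926/11687 = 100037 - 3857926/11687 = 1165274493/11687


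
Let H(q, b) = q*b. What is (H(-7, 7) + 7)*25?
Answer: -1050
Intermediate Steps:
H(q, b) = b*q
(H(-7, 7) + 7)*25 = (7*(-7) + 7)*25 = (-49 + 7)*25 = -42*25 = -1050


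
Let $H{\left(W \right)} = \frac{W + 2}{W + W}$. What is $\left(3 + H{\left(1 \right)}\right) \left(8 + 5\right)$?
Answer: $\frac{117}{2} \approx 58.5$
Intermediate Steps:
$H{\left(W \right)} = \frac{2 + W}{2 W}$
$\left(3 + H{\left(1 \right)}\right) \left(8 + 5\right) = \left(3 + \frac{2 + 1}{2 \cdot 1}\right) \left(8 + 5\right) = \left(3 + \frac{1}{2} \cdot 1 \cdot 3\right) 13 = \left(3 + \frac{3}{2}\right) 13 = \frac{9}{2} \cdot 13 = \frac{117}{2}$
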